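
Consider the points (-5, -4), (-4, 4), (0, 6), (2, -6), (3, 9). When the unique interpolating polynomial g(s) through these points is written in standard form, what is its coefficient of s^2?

-29/42

Build the Lagrange basis polynomials:
L_0(s) = (s + 4)s(s - 2)(s - 3) / [280] = (1/280)s^4 - (1/280)s^3 - (1/20)s^2 + (3/35)s
L_1(s) = (s + 5)s(s - 2)(s - 3) / [-168] = -(1/168)s^4 + (19/168)s^2 - (5/28)s
L_2(s) = (s + 5)(s + 4)(s - 2)(s - 3) / [120] = (1/120)s^4 + (1/30)s^3 - (19/120)s^2 - (23/60)s + 1
L_3(s) = (s + 5)(s + 4)s(s - 3) / [-84] = -(1/84)s^4 - (1/14)s^3 + (1/12)s^2 + (5/7)s
L_4(s) = (s + 5)(s + 4)s(s - 2) / [168] = (1/168)s^4 + (1/24)s^3 + (1/84)s^2 - (5/21)s
g(s) = (-4)·L_0 + 4·L_1 + 6·L_2 + (-6)·L_3 + 9·L_4
Only the coefficient of s^2 is needed; take it from each L_i and combine:
(-4)·(-1/20) + 4·(19/168) + 6·(-19/120) + (-6)·(1/12) + 9·(1/84) = -29/42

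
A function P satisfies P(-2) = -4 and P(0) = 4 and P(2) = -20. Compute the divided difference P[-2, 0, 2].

-4

P[-2,0] = (4 - (-4)) / (0 - (-2)) = 4
P[0,2] = (-20 - 4) / (2 - 0) = -12
P[-2,0,2] = (-12 - 4) / (2 - (-2)) = -4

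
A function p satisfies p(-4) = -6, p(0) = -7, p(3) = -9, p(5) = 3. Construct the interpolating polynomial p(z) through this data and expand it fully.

Newton's divided differences:
p[-4,0] = (-7 - (-6)) / (0 - (-4)) = -1/4
p[0,3] = (-9 - (-7)) / (3 - 0) = -2/3
p[3,5] = (3 - (-9)) / (5 - 3) = 6
p[-4,0,3] = (-2/3 - (-1/4)) / (3 - (-4)) = -5/84
p[0,3,5] = (6 - (-2/3)) / (5 - 0) = 4/3
p[-4,0,3,5] = (4/3 - (-5/84)) / (5 - (-4)) = 13/84
p(z) = -6 + (-1/4)·(z + 4) + (-5/84)·(z + 4)z + (13/84)·(z + 4)z(z - 3)
Expanding: p(z) = (13/84)z^3 + (2/21)z^2 - (197/84)z - 7

p(z) = (13/84)z^3 + (2/21)z^2 - (197/84)z - 7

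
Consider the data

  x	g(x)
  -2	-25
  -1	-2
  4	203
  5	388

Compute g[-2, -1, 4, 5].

g[-2,-1] = (-2 - (-25)) / (-1 - (-2)) = 23
g[-1,4] = (203 - (-2)) / (4 - (-1)) = 41
g[4,5] = (388 - 203) / (5 - 4) = 185
g[-2,-1,4] = (41 - 23) / (4 - (-2)) = 3
g[-1,4,5] = (185 - 41) / (5 - (-1)) = 24
g[-2,-1,4,5] = (24 - 3) / (5 - (-2)) = 3

3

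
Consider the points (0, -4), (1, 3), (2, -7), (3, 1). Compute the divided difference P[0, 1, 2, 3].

35/6

P[0,1] = (3 - (-4)) / (1 - 0) = 7
P[1,2] = (-7 - 3) / (2 - 1) = -10
P[2,3] = (1 - (-7)) / (3 - 2) = 8
P[0,1,2] = (-10 - 7) / (2 - 0) = -17/2
P[1,2,3] = (8 - (-10)) / (3 - 1) = 9
P[0,1,2,3] = (9 - (-17/2)) / (3 - 0) = 35/6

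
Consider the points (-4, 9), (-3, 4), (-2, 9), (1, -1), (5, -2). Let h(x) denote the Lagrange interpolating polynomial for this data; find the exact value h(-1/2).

Evaluate each Lagrange basis at x = -1/2:
L_0(-1/2) = (5/2)·(3/2)·(-3/2)·(-11/2)/[(-1)·(-2)·(-5)·(-9)] = 11/32
L_1(-1/2) = (7/2)·(3/2)·(-3/2)·(-11/2)/[(1)·(-1)·(-4)·(-8)] = -693/512
L_2(-1/2) = (7/2)·(5/2)·(-3/2)·(-11/2)/[(2)·(1)·(-3)·(-7)] = 55/32
L_3(-1/2) = (7/2)·(5/2)·(3/2)·(-11/2)/[(5)·(4)·(3)·(-4)] = 77/256
L_4(-1/2) = (7/2)·(5/2)·(3/2)·(-3/2)/[(9)·(8)·(7)·(4)] = -5/512
Sum: 9·(11/32) + 4·(-693/512) + 9·(55/32) + (-1)·(77/256) + (-2)·(-5/512) = 1647/128

1647/128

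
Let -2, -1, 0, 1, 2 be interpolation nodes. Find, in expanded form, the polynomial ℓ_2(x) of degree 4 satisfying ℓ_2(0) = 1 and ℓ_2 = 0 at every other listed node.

ℓ_2(x) = (x + 2)(x + 1)(x - 1)(x - 2) / [(2)·(1)·(-1)·(-2)]
       = (x^4 - 5x^2 + 4) / (4)

ℓ_2(x) = (1/4)x^4 - (5/4)x^2 + 1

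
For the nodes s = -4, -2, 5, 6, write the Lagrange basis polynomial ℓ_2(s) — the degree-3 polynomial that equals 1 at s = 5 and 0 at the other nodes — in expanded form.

ℓ_2(s) = (s + 4)(s + 2)(s - 6) / [(9)·(7)·(-1)]
       = (s^3 - 28s - 48) / (-63)

ℓ_2(s) = -(1/63)s^3 + (4/9)s + 16/21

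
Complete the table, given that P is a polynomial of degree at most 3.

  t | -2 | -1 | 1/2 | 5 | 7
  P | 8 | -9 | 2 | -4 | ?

The 4 known values determine P uniquely (degree ≤ 3).
L_0(7) = (8)·(13/2)·(2)/[(-1)·(-5/2)·(-7)] = -208/35
L_1(7) = (9)·(13/2)·(2)/[(1)·(-3/2)·(-6)] = 13
L_2(7) = (9)·(8)·(2)/[(5/2)·(3/2)·(-9/2)] = -128/15
L_3(7) = (9)·(8)·(13/2)/[(7)·(6)·(9/2)] = 52/21
Sum: 8·(-208/35) + (-9)·(13) + 2·(-128/15) + (-4)·(52/21) = -6703/35

-6703/35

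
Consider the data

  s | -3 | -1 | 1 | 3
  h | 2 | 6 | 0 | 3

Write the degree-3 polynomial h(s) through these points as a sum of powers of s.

h(s) = (19/48)s^3 - (1/16)s^2 - (163/48)s + 49/16

L_0(s) = (s + 1)(s - 1)(s - 3) / [-48] = -(1/48)s^3 + (1/16)s^2 + (1/48)s - 1/16
L_1(s) = (s + 3)(s - 1)(s - 3) / [16] = (1/16)s^3 - (1/16)s^2 - (9/16)s + 9/16
L_2(s) = (s + 3)(s + 1)(s - 3) / [-16] = -(1/16)s^3 - (1/16)s^2 + (9/16)s + 9/16
L_3(s) = (s + 3)(s + 1)(s - 1) / [48] = (1/48)s^3 + (1/16)s^2 - (1/48)s - 1/16
h(s) = 2·L_0 + 6·L_1 + 0·L_2 + 3·L_3
  2·L_0(s) = -(1/24)s^3 + (1/8)s^2 + (1/24)s - 1/8
  6·L_1(s) = (3/8)s^3 - (3/8)s^2 - (27/8)s + 27/8
  0·L_2(s) = 0
  3·L_3(s) = (1/16)s^3 + (3/16)s^2 - (1/16)s - 3/16
Adding term by term: (19/48)s^3 - (1/16)s^2 - (163/48)s + 49/16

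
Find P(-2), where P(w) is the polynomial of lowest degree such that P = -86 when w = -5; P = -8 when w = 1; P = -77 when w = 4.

-11

Using Newton's divided-difference form:
P[-5,1] = (-8 - (-86)) / (1 - (-5)) = 13
P[1,4] = (-77 - (-8)) / (4 - 1) = -23
P[-5,1,4] = (-23 - 13) / (4 - (-5)) = -4
P(-2) = -86 + 13·(3) + (-4)·(3)·(-3) = -11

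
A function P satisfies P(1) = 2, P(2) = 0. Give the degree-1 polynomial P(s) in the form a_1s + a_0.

P(s) = -2s + 4

L_0(s) = (s - 2) / [-1] = -s + 2
L_1(s) = (s - 1) / [1] = s - 1
P(s) = 2·L_0 + 0·L_1
  2·L_0(s) = -2s + 4
  0·L_1(s) = 0
Adding term by term: -2s + 4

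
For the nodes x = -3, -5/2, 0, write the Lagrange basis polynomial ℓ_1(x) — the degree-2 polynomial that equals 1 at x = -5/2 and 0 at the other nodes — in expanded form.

ℓ_1(x) = (x + 3)x / [(1/2)·(-5/2)]
       = (x^2 + 3x) / (-5/4)

ℓ_1(x) = -(4/5)x^2 - (12/5)x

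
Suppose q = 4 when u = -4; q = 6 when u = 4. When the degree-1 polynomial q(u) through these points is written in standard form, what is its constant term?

5

Build the Lagrange basis polynomials:
L_0(u) = (u - 4) / [-8] = -(1/8)u + 1/2
L_1(u) = (u + 4) / [8] = (1/8)u + 1/2
q(u) = 4·L_0 + 6·L_1
Only the constant term is needed; take it from each L_i and combine:
4·(1/2) + 6·(1/2) = 5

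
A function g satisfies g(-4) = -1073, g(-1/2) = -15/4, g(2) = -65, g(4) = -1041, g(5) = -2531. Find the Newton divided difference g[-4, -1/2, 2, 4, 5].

g[-4,-1/2] = (-15/4 - (-1073)) / (-1/2 - (-4)) = 611/2
g[-1/2,2] = (-65 - (-15/4)) / (2 - (-1/2)) = -49/2
g[2,4] = (-1041 - (-65)) / (4 - 2) = -488
g[4,5] = (-2531 - (-1041)) / (5 - 4) = -1490
g[-4,-1/2,2] = (-49/2 - 611/2) / (2 - (-4)) = -55
g[-1/2,2,4] = (-488 - (-49/2)) / (4 - (-1/2)) = -103
g[2,4,5] = (-1490 - (-488)) / (5 - 2) = -334
g[-4,-1/2,2,4] = (-103 - (-55)) / (4 - (-4)) = -6
g[-1/2,2,4,5] = (-334 - (-103)) / (5 - (-1/2)) = -42
g[-4,-1/2,2,4,5] = (-42 - (-6)) / (5 - (-4)) = -4

-4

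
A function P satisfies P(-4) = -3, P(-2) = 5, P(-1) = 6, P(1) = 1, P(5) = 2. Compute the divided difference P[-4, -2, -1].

P[-4,-2] = (5 - (-3)) / (-2 - (-4)) = 4
P[-2,-1] = (6 - 5) / (-1 - (-2)) = 1
P[-4,-2,-1] = (1 - 4) / (-1 - (-4)) = -1

-1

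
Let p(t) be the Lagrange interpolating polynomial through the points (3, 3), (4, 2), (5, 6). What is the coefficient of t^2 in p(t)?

Build the Lagrange basis polynomials:
L_0(t) = (t - 4)(t - 5) / [2] = (1/2)t^2 - (9/2)t + 10
L_1(t) = (t - 3)(t - 5) / [-1] = -t^2 + 8t - 15
L_2(t) = (t - 3)(t - 4) / [2] = (1/2)t^2 - (7/2)t + 6
p(t) = 3·L_0 + 2·L_1 + 6·L_2
Only the coefficient of t^2 is needed; take it from each L_i and combine:
3·(1/2) + 2·(-1) + 6·(1/2) = 5/2

5/2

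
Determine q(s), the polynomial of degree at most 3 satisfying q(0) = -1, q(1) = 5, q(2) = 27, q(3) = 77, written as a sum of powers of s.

q(s) = 2s^3 + 2s^2 + 2s - 1

Build the Lagrange basis polynomials:
L_0(s) = (s - 1)(s - 2)(s - 3) / [-6] = -(1/6)s^3 + s^2 - (11/6)s + 1
L_1(s) = s(s - 2)(s - 3) / [2] = (1/2)s^3 - (5/2)s^2 + 3s
L_2(s) = s(s - 1)(s - 3) / [-2] = -(1/2)s^3 + 2s^2 - (3/2)s
L_3(s) = s(s - 1)(s - 2) / [6] = (1/6)s^3 - (1/2)s^2 + (1/3)s
q(s) = (-1)·L_0 + 5·L_1 + 27·L_2 + 77·L_3
  (-1)·L_0(s) = (1/6)s^3 - s^2 + (11/6)s - 1
  5·L_1(s) = (5/2)s^3 - (25/2)s^2 + 15s
  27·L_2(s) = -(27/2)s^3 + 54s^2 - (81/2)s
  77·L_3(s) = (77/6)s^3 - (77/2)s^2 + (77/3)s
Adding term by term: 2s^3 + 2s^2 + 2s - 1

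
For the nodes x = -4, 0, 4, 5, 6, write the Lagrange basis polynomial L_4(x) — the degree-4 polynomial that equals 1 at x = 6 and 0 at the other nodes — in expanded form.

L_4(x) = (1/120)x^4 - (1/24)x^3 - (2/15)x^2 + (2/3)x

L_4(x) = (x + 4)x(x - 4)(x - 5) / [(10)·(6)·(2)·(1)]
       = (x^4 - 5x^3 - 16x^2 + 80x) / (120)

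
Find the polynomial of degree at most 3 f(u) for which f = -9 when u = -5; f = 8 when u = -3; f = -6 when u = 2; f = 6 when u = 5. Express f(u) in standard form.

f(u) = (69/280)u^3 - (19/140)u^2 - (261/56)u + 53/28

Build the Lagrange basis polynomials:
L_0(u) = (u + 3)(u - 2)(u - 5) / [-140] = -(1/140)u^3 + (1/35)u^2 + (11/140)u - 3/14
L_1(u) = (u + 5)(u - 2)(u - 5) / [80] = (1/80)u^3 - (1/40)u^2 - (5/16)u + 5/8
L_2(u) = (u + 5)(u + 3)(u - 5) / [-105] = -(1/105)u^3 - (1/35)u^2 + (5/21)u + 5/7
L_3(u) = (u + 5)(u + 3)(u - 2) / [240] = (1/240)u^3 + (1/40)u^2 - (1/240)u - 1/8
f(u) = (-9)·L_0 + 8·L_1 + (-6)·L_2 + 6·L_3
  (-9)·L_0(u) = (9/140)u^3 - (9/35)u^2 - (99/140)u + 27/14
  8·L_1(u) = (1/10)u^3 - (1/5)u^2 - (5/2)u + 5
  (-6)·L_2(u) = (2/35)u^3 + (6/35)u^2 - (10/7)u - 30/7
  6·L_3(u) = (1/40)u^3 + (3/20)u^2 - (1/40)u - 3/4
Adding term by term: (69/280)u^3 - (19/140)u^2 - (261/56)u + 53/28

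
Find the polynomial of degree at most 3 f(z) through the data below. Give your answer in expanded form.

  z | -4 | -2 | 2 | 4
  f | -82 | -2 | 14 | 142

Build the Lagrange basis polynomials:
L_0(z) = (z + 2)(z - 2)(z - 4) / [-96] = -(1/96)z^3 + (1/24)z^2 + (1/24)z - 1/6
L_1(z) = (z + 4)(z - 2)(z - 4) / [48] = (1/48)z^3 - (1/24)z^2 - (1/3)z + 2/3
L_2(z) = (z + 4)(z + 2)(z - 4) / [-48] = -(1/48)z^3 - (1/24)z^2 + (1/3)z + 2/3
L_3(z) = (z + 4)(z + 2)(z - 2) / [96] = (1/96)z^3 + (1/24)z^2 - (1/24)z - 1/6
f(z) = (-82)·L_0 + (-2)·L_1 + 14·L_2 + 142·L_3
  (-82)·L_0(z) = (41/48)z^3 - (41/12)z^2 - (41/12)z + 41/3
  (-2)·L_1(z) = -(1/24)z^3 + (1/12)z^2 + (2/3)z - 4/3
  14·L_2(z) = -(7/24)z^3 - (7/12)z^2 + (14/3)z + 28/3
  142·L_3(z) = (71/48)z^3 + (71/12)z^2 - (71/12)z - 71/3
Adding term by term: 2z^3 + 2z^2 - 4z - 2

f(z) = 2z^3 + 2z^2 - 4z - 2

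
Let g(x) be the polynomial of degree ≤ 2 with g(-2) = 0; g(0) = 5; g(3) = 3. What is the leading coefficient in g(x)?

-19/30

The leading coefficient equals the top divided difference g[-2,0,3].
g[-2,0] = (5 - 0) / (0 - (-2)) = 5/2
g[0,3] = (3 - 5) / (3 - 0) = -2/3
g[-2,0,3] = (-2/3 - 5/2) / (3 - (-2)) = -19/30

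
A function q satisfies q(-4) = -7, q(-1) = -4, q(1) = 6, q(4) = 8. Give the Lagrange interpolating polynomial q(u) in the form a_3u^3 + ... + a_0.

L_0(u) = (u + 1)(u - 1)(u - 4) / [-120] = -(1/120)u^3 + (1/30)u^2 + (1/120)u - 1/30
L_1(u) = (u + 4)(u - 1)(u - 4) / [30] = (1/30)u^3 - (1/30)u^2 - (8/15)u + 8/15
L_2(u) = (u + 4)(u + 1)(u - 4) / [-30] = -(1/30)u^3 - (1/30)u^2 + (8/15)u + 8/15
L_3(u) = (u + 4)(u + 1)(u - 1) / [120] = (1/120)u^3 + (1/30)u^2 - (1/120)u - 1/30
q(u) = (-7)·L_0 + (-4)·L_1 + 6·L_2 + 8·L_3
  (-7)·L_0(u) = (7/120)u^3 - (7/30)u^2 - (7/120)u + 7/30
  (-4)·L_1(u) = -(2/15)u^3 + (2/15)u^2 + (32/15)u - 32/15
  6·L_2(u) = -(1/5)u^3 - (1/5)u^2 + (16/5)u + 16/5
  8·L_3(u) = (1/15)u^3 + (4/15)u^2 - (1/15)u - 4/15
Adding term by term: -(5/24)u^3 - (1/30)u^2 + (125/24)u + 31/30

q(u) = -(5/24)u^3 - (1/30)u^2 + (125/24)u + 31/30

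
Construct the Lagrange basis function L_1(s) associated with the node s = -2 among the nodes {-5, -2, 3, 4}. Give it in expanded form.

L_1(s) = (s + 5)(s - 3)(s - 4) / [(3)·(-5)·(-6)]
       = (s^3 - 2s^2 - 23s + 60) / (90)

L_1(s) = (1/90)s^3 - (1/45)s^2 - (23/90)s + 2/3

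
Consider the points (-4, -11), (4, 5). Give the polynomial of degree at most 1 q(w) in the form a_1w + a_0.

L_0(w) = (w - 4) / [-8] = -(1/8)w + 1/2
L_1(w) = (w + 4) / [8] = (1/8)w + 1/2
q(w) = (-11)·L_0 + 5·L_1
  (-11)·L_0(w) = (11/8)w - 11/2
  5·L_1(w) = (5/8)w + 5/2
Adding term by term: 2w - 3

q(w) = 2w - 3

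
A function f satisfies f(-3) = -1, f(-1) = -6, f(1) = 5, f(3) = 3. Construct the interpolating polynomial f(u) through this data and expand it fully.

f(u) = -(29/48)u^3 + (3/16)u^2 + (293/48)u - 11/16

Build the Lagrange basis polynomials:
L_0(u) = (u + 1)(u - 1)(u - 3) / [-48] = -(1/48)u^3 + (1/16)u^2 + (1/48)u - 1/16
L_1(u) = (u + 3)(u - 1)(u - 3) / [16] = (1/16)u^3 - (1/16)u^2 - (9/16)u + 9/16
L_2(u) = (u + 3)(u + 1)(u - 3) / [-16] = -(1/16)u^3 - (1/16)u^2 + (9/16)u + 9/16
L_3(u) = (u + 3)(u + 1)(u - 1) / [48] = (1/48)u^3 + (1/16)u^2 - (1/48)u - 1/16
f(u) = (-1)·L_0 + (-6)·L_1 + 5·L_2 + 3·L_3
  (-1)·L_0(u) = (1/48)u^3 - (1/16)u^2 - (1/48)u + 1/16
  (-6)·L_1(u) = -(3/8)u^3 + (3/8)u^2 + (27/8)u - 27/8
  5·L_2(u) = -(5/16)u^3 - (5/16)u^2 + (45/16)u + 45/16
  3·L_3(u) = (1/16)u^3 + (3/16)u^2 - (1/16)u - 3/16
Adding term by term: -(29/48)u^3 + (3/16)u^2 + (293/48)u - 11/16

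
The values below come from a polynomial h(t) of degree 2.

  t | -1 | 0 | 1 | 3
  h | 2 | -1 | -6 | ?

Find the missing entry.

-22

The 3 known values determine h uniquely (degree ≤ 2).
Evaluate each Lagrange basis at t = 3:
L_0(3) = (3)·(2)/[(-1)·(-2)] = 3
L_1(3) = (4)·(2)/[(1)·(-1)] = -8
L_2(3) = (4)·(3)/[(2)·(1)] = 6
Sum: 2·(3) + (-1)·(-8) + (-6)·(6) = -22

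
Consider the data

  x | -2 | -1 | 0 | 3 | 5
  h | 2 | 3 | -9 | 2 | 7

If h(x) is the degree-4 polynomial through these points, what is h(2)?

Evaluate each Lagrange basis at x = 2:
L_0(2) = (3)·(2)·(-1)·(-3)/[(-1)·(-2)·(-5)·(-7)] = 9/35
L_1(2) = (4)·(2)·(-1)·(-3)/[(1)·(-1)·(-4)·(-6)] = -1
L_2(2) = (4)·(3)·(-1)·(-3)/[(2)·(1)·(-3)·(-5)] = 6/5
L_3(2) = (4)·(3)·(2)·(-3)/[(5)·(4)·(3)·(-2)] = 3/5
L_4(2) = (4)·(3)·(2)·(-1)/[(7)·(6)·(5)·(2)] = -2/35
Sum: 2·(9/35) + 3·(-1) + (-9)·(6/5) + 2·(3/5) + 7·(-2/35) = -437/35

-437/35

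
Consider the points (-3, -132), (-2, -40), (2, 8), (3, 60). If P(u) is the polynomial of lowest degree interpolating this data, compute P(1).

Using Newton's divided-difference form:
P[-3,-2] = (-40 - (-132)) / (-2 - (-3)) = 92
P[-2,2] = (8 - (-40)) / (2 - (-2)) = 12
P[2,3] = (60 - 8) / (3 - 2) = 52
P[-3,-2,2] = (12 - 92) / (2 - (-3)) = -16
P[-2,2,3] = (52 - 12) / (3 - (-2)) = 8
P[-3,-2,2,3] = (8 - (-16)) / (3 - (-3)) = 4
P(1) = -132 + 92·(4) + (-16)·(4)·(3) + 4·(4)·(3)·(-1) = -4

-4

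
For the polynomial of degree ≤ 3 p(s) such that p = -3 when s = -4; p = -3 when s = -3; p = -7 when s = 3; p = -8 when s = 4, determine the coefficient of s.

-121/168

Build the Lagrange basis polynomials:
L_0(s) = (s + 3)(s - 3)(s - 4) / [-56] = -(1/56)s^3 + (1/14)s^2 + (9/56)s - 9/14
L_1(s) = (s + 4)(s - 3)(s - 4) / [42] = (1/42)s^3 - (1/14)s^2 - (8/21)s + 8/7
L_2(s) = (s + 4)(s + 3)(s - 4) / [-42] = -(1/42)s^3 - (1/14)s^2 + (8/21)s + 8/7
L_3(s) = (s + 4)(s + 3)(s - 3) / [56] = (1/56)s^3 + (1/14)s^2 - (9/56)s - 9/14
p(s) = (-3)·L_0 + (-3)·L_1 + (-7)·L_2 + (-8)·L_3
Only the coefficient of s is needed; take it from each L_i and combine:
(-3)·(9/56) + (-3)·(-8/21) + (-7)·(8/21) + (-8)·(-9/56) = -121/168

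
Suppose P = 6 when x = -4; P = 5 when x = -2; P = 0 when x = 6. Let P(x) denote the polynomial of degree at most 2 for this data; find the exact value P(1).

Using Newton's divided-difference form:
P[-4,-2] = (5 - 6) / (-2 - (-4)) = -1/2
P[-2,6] = (0 - 5) / (6 - (-2)) = -5/8
P[-4,-2,6] = (-5/8 - (-1/2)) / (6 - (-4)) = -1/80
P(1) = 6 + (-1/2)·(5) + (-1/80)·(5)·(3) = 53/16

53/16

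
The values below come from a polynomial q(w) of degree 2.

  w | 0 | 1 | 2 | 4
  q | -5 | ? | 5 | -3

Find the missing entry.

The 3 known values determine q uniquely (degree ≤ 2).
L_0(1) = (-1)·(-3)/[(-2)·(-4)] = 3/8
L_1(1) = (1)·(-3)/[(2)·(-2)] = 3/4
L_2(1) = (1)·(-1)/[(4)·(2)] = -1/8
Sum: (-5)·(3/8) + 5·(3/4) + (-3)·(-1/8) = 9/4

9/4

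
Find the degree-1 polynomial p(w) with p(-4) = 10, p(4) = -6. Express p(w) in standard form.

p(w) = -2w + 2

L_0(w) = (w - 4) / [-8] = -(1/8)w + 1/2
L_1(w) = (w + 4) / [8] = (1/8)w + 1/2
p(w) = 10·L_0 + (-6)·L_1
  10·L_0(w) = -(5/4)w + 5
  (-6)·L_1(w) = -(3/4)w - 3
Adding term by term: -2w + 2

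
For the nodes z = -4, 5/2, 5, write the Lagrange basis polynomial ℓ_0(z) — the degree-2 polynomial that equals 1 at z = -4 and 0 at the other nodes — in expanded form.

ℓ_0(z) = (2/117)z^2 - (5/39)z + 25/117

ℓ_0(z) = (z - 5/2)(z - 5) / [(-13/2)·(-9)]
       = (z^2 - (15/2)z + 25/2) / (117/2)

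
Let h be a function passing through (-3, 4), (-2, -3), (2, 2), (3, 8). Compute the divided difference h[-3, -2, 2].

h[-3,-2] = (-3 - 4) / (-2 - (-3)) = -7
h[-2,2] = (2 - (-3)) / (2 - (-2)) = 5/4
h[-3,-2,2] = (5/4 - (-7)) / (2 - (-3)) = 33/20

33/20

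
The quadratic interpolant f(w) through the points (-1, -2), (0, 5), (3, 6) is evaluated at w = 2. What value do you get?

9

Evaluate each Lagrange basis at w = 2:
L_0(2) = (2)·(-1)/[(-1)·(-4)] = -1/2
L_1(2) = (3)·(-1)/[(1)·(-3)] = 1
L_2(2) = (3)·(2)/[(4)·(3)] = 1/2
Sum: (-2)·(-1/2) + 5·(1) + 6·(1/2) = 9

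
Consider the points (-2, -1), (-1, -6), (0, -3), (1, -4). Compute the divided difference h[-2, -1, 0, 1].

-2

h[-2,-1] = (-6 - (-1)) / (-1 - (-2)) = -5
h[-1,0] = (-3 - (-6)) / (0 - (-1)) = 3
h[0,1] = (-4 - (-3)) / (1 - 0) = -1
h[-2,-1,0] = (3 - (-5)) / (0 - (-2)) = 4
h[-1,0,1] = (-1 - 3) / (1 - (-1)) = -2
h[-2,-1,0,1] = (-2 - 4) / (1 - (-2)) = -2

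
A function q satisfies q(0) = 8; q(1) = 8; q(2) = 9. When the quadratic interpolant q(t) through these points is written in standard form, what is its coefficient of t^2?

1/2

The leading coefficient equals the top divided difference q[0,1,2].
q[0,1] = (8 - 8) / (1 - 0) = 0
q[1,2] = (9 - 8) / (2 - 1) = 1
q[0,1,2] = (1 - 0) / (2 - 0) = 1/2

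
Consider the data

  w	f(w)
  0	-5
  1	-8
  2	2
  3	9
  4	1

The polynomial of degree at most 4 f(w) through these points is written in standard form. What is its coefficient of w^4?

1/6

Build the Lagrange basis polynomials:
L_0(w) = (w - 1)(w - 2)(w - 3)(w - 4) / [24] = (1/24)w^4 - (5/12)w^3 + (35/24)w^2 - (25/12)w + 1
L_1(w) = w(w - 2)(w - 3)(w - 4) / [-6] = -(1/6)w^4 + (3/2)w^3 - (13/3)w^2 + 4w
L_2(w) = w(w - 1)(w - 3)(w - 4) / [4] = (1/4)w^4 - 2w^3 + (19/4)w^2 - 3w
L_3(w) = w(w - 1)(w - 2)(w - 4) / [-6] = -(1/6)w^4 + (7/6)w^3 - (7/3)w^2 + (4/3)w
L_4(w) = w(w - 1)(w - 2)(w - 3) / [24] = (1/24)w^4 - (1/4)w^3 + (11/24)w^2 - (1/4)w
f(w) = (-5)·L_0 + (-8)·L_1 + 2·L_2 + 9·L_3 + 1·L_4
Only the coefficient of w^4 is needed; take it from each L_i and combine:
(-5)·(1/24) + (-8)·(-1/6) + 2·(1/4) + 9·(-1/6) + 1·(1/24) = 1/6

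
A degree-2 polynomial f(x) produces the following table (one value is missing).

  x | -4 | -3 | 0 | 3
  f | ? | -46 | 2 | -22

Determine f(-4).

-78

The 3 known values determine f uniquely (degree ≤ 2).
Evaluate each Lagrange basis at x = -4:
L_0(-4) = (-4)·(-7)/[(-3)·(-6)] = 14/9
L_1(-4) = (-1)·(-7)/[(3)·(-3)] = -7/9
L_2(-4) = (-1)·(-4)/[(6)·(3)] = 2/9
Sum: (-46)·(14/9) + 2·(-7/9) + (-22)·(2/9) = -78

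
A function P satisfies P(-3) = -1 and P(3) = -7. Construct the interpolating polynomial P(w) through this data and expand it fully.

P(w) = -w - 4

Build the Lagrange basis polynomials:
L_0(w) = (w - 3) / [-6] = -(1/6)w + 1/2
L_1(w) = (w + 3) / [6] = (1/6)w + 1/2
P(w) = (-1)·L_0 + (-7)·L_1
  (-1)·L_0(w) = (1/6)w - 1/2
  (-7)·L_1(w) = -(7/6)w - 7/2
Adding term by term: -w - 4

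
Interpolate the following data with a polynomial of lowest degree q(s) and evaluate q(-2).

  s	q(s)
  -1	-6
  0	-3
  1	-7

Evaluate each Lagrange basis at s = -2:
L_0(-2) = (-2)·(-3)/[(-1)·(-2)] = 3
L_1(-2) = (-1)·(-3)/[(1)·(-1)] = -3
L_2(-2) = (-1)·(-2)/[(2)·(1)] = 1
Sum: (-6)·(3) + (-3)·(-3) + (-7)·(1) = -16

-16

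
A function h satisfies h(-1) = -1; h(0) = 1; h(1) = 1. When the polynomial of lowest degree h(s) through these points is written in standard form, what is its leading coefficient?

-1

Build the Lagrange basis polynomials:
L_0(s) = s(s - 1) / [2] = (1/2)s^2 - (1/2)s
L_1(s) = (s + 1)(s - 1) / [-1] = -s^2 + 1
L_2(s) = (s + 1)s / [2] = (1/2)s^2 + (1/2)s
h(s) = (-1)·L_0 + 1·L_1 + 1·L_2
Only the coefficient of s^2 is needed; take it from each L_i and combine:
(-1)·(1/2) + 1·(-1) + 1·(1/2) = -1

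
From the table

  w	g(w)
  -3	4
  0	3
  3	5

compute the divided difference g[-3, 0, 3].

g[-3,0] = (3 - 4) / (0 - (-3)) = -1/3
g[0,3] = (5 - 3) / (3 - 0) = 2/3
g[-3,0,3] = (2/3 - (-1/3)) / (3 - (-3)) = 1/6

1/6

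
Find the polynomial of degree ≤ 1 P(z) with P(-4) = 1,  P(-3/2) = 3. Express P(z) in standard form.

P(z) = (4/5)z + 21/5

Build the Lagrange basis polynomials:
L_0(z) = (z + 3/2) / [-5/2] = -(2/5)z - 3/5
L_1(z) = (z + 4) / [5/2] = (2/5)z + 8/5
P(z) = 1·L_0 + 3·L_1
  1·L_0(z) = -(2/5)z - 3/5
  3·L_1(z) = (6/5)z + 24/5
Adding term by term: (4/5)z + 21/5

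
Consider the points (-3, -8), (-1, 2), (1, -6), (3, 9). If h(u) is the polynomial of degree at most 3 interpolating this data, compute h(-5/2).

-201/128

Using Newton's divided-difference form:
h[-3,-1] = (2 - (-8)) / (-1 - (-3)) = 5
h[-1,1] = (-6 - 2) / (1 - (-1)) = -4
h[1,3] = (9 - (-6)) / (3 - 1) = 15/2
h[-3,-1,1] = (-4 - 5) / (1 - (-3)) = -9/4
h[-1,1,3] = (15/2 - (-4)) / (3 - (-1)) = 23/8
h[-3,-1,1,3] = (23/8 - (-9/4)) / (3 - (-3)) = 41/48
h(-5/2) = -8 + 5·(1/2) + (-9/4)·(1/2)·(-3/2) + (41/48)·(1/2)·(-3/2)·(-7/2) = -201/128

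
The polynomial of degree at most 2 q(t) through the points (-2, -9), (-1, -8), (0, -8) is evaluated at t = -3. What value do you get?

Evaluate each Lagrange basis at t = -3:
L_0(-3) = (-2)·(-3)/[(-1)·(-2)] = 3
L_1(-3) = (-1)·(-3)/[(1)·(-1)] = -3
L_2(-3) = (-1)·(-2)/[(2)·(1)] = 1
Sum: (-9)·(3) + (-8)·(-3) + (-8)·(1) = -11

-11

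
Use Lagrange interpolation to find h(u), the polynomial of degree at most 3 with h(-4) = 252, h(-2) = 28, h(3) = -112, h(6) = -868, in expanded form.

h(u) = -4u^3 - 4

Build the Lagrange basis polynomials:
L_0(u) = (u + 2)(u - 3)(u - 6) / [-140] = -(1/140)u^3 + (1/20)u^2 - 9/35
L_1(u) = (u + 4)(u - 3)(u - 6) / [80] = (1/80)u^3 - (1/16)u^2 - (9/40)u + 9/10
L_2(u) = (u + 4)(u + 2)(u - 6) / [-105] = -(1/105)u^3 + (4/15)u + 16/35
L_3(u) = (u + 4)(u + 2)(u - 3) / [240] = (1/240)u^3 + (1/80)u^2 - (1/24)u - 1/10
h(u) = 252·L_0 + 28·L_1 + (-112)·L_2 + (-868)·L_3
  252·L_0(u) = -(9/5)u^3 + (63/5)u^2 - 324/5
  28·L_1(u) = (7/20)u^3 - (7/4)u^2 - (63/10)u + 126/5
  (-112)·L_2(u) = (16/15)u^3 - (448/15)u - 256/5
  (-868)·L_3(u) = -(217/60)u^3 - (217/20)u^2 + (217/6)u + 434/5
Adding term by term: -4u^3 - 4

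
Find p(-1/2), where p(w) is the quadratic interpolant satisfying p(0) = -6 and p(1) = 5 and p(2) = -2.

-73/4

Using Newton's divided-difference form:
p[0,1] = (5 - (-6)) / (1 - 0) = 11
p[1,2] = (-2 - 5) / (2 - 1) = -7
p[0,1,2] = (-7 - 11) / (2 - 0) = -9
p(-1/2) = -6 + 11·(-1/2) + (-9)·(-1/2)·(-3/2) = -73/4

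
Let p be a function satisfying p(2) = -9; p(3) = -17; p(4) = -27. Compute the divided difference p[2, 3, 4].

-1

p[2,3] = (-17 - (-9)) / (3 - 2) = -8
p[3,4] = (-27 - (-17)) / (4 - 3) = -10
p[2,3,4] = (-10 - (-8)) / (4 - 2) = -1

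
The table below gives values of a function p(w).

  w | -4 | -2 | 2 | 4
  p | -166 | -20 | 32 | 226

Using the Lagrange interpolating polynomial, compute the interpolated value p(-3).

Evaluate each Lagrange basis at w = -3:
L_0(-3) = (-1)·(-5)·(-7)/[(-2)·(-6)·(-8)] = 35/96
L_1(-3) = (1)·(-5)·(-7)/[(2)·(-4)·(-6)] = 35/48
L_2(-3) = (1)·(-1)·(-7)/[(6)·(4)·(-2)] = -7/48
L_3(-3) = (1)·(-1)·(-5)/[(8)·(6)·(2)] = 5/96
Sum: (-166)·(35/96) + (-20)·(35/48) + 32·(-7/48) + 226·(5/96) = -68

-68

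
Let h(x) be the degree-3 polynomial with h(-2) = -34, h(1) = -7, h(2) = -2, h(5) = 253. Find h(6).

478

Evaluate each Lagrange basis at x = 6:
L_0(6) = (5)·(4)·(1)/[(-3)·(-4)·(-7)] = -5/21
L_1(6) = (8)·(4)·(1)/[(3)·(-1)·(-4)] = 8/3
L_2(6) = (8)·(5)·(1)/[(4)·(1)·(-3)] = -10/3
L_3(6) = (8)·(5)·(4)/[(7)·(4)·(3)] = 40/21
Sum: (-34)·(-5/21) + (-7)·(8/3) + (-2)·(-10/3) + 253·(40/21) = 478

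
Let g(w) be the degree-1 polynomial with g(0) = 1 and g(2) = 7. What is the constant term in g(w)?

L_0(w) = (w - 2) / [-2] = -(1/2)w + 1
L_1(w) = w / [2] = (1/2)w
g(w) = 1·L_0 + 7·L_1
Only the constant term is needed; take it from each L_i and combine:
1·(1) + 7·(0) = 1

1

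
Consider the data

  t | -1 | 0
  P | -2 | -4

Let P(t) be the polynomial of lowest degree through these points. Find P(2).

-8

L_0(2) = (2)/[(-1)] = -2
L_1(2) = (3)/[(1)] = 3
Sum: (-2)·(-2) + (-4)·(3) = -8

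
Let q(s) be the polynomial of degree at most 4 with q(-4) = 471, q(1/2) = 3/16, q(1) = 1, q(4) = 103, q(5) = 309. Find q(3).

23

L_0(3) = (5/2)·(2)·(-1)·(-2)/[(-9/2)·(-5)·(-8)·(-9)] = 1/162
L_1(3) = (7)·(2)·(-1)·(-2)/[(9/2)·(-1/2)·(-7/2)·(-9/2)] = -64/81
L_2(3) = (7)·(5/2)·(-1)·(-2)/[(5)·(1/2)·(-3)·(-4)] = 7/6
L_3(3) = (7)·(5/2)·(2)·(-2)/[(8)·(7/2)·(3)·(-1)] = 5/6
L_4(3) = (7)·(5/2)·(2)·(-1)/[(9)·(9/2)·(4)·(1)] = -35/162
Sum: 471·(1/162) + 3/16·(-64/81) + 1·(7/6) + 103·(5/6) + 309·(-35/162) = 23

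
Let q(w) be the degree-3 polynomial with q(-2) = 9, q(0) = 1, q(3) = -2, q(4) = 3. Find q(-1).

5

Evaluate each Lagrange basis at w = -1:
L_0(-1) = (-1)·(-4)·(-5)/[(-2)·(-5)·(-6)] = 1/3
L_1(-1) = (1)·(-4)·(-5)/[(2)·(-3)·(-4)] = 5/6
L_2(-1) = (1)·(-1)·(-5)/[(5)·(3)·(-1)] = -1/3
L_3(-1) = (1)·(-1)·(-4)/[(6)·(4)·(1)] = 1/6
Sum: 9·(1/3) + 1·(5/6) + (-2)·(-1/3) + 3·(1/6) = 5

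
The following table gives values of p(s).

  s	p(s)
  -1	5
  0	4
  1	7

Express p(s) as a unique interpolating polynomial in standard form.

Build the Lagrange basis polynomials:
L_0(s) = s(s - 1) / [2] = (1/2)s^2 - (1/2)s
L_1(s) = (s + 1)(s - 1) / [-1] = -s^2 + 1
L_2(s) = (s + 1)s / [2] = (1/2)s^2 + (1/2)s
p(s) = 5·L_0 + 4·L_1 + 7·L_2
  5·L_0(s) = (5/2)s^2 - (5/2)s
  4·L_1(s) = -4s^2 + 4
  7·L_2(s) = (7/2)s^2 + (7/2)s
Adding term by term: 2s^2 + s + 4

p(s) = 2s^2 + s + 4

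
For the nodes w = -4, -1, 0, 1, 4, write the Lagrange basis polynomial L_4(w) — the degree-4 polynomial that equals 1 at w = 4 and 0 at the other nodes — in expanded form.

L_4(w) = (1/480)w^4 + (1/120)w^3 - (1/480)w^2 - (1/120)w

L_4(w) = (w + 4)(w + 1)w(w - 1) / [(8)·(5)·(4)·(3)]
       = (w^4 + 4w^3 - w^2 - 4w) / (480)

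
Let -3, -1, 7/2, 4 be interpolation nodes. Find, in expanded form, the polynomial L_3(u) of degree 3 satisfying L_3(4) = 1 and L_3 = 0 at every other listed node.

L_3(u) = (u + 3)(u + 1)(u - 7/2) / [(7)·(5)·(1/2)]
       = (u^3 + (1/2)u^2 - 11u - 21/2) / (35/2)

L_3(u) = (2/35)u^3 + (1/35)u^2 - (22/35)u - 3/5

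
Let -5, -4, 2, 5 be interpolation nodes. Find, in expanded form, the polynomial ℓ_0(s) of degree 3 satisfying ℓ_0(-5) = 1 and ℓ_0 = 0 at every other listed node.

ℓ_0(s) = (s + 4)(s - 2)(s - 5) / [(-1)·(-7)·(-10)]
       = (s^3 - 3s^2 - 18s + 40) / (-70)

ℓ_0(s) = -(1/70)s^3 + (3/70)s^2 + (9/35)s - 4/7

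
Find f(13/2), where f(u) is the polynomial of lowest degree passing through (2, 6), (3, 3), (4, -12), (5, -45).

Evaluate each Lagrange basis at u = 13/2:
L_0(13/2) = (7/2)·(5/2)·(3/2)/[(-1)·(-2)·(-3)] = -35/16
L_1(13/2) = (9/2)·(5/2)·(3/2)/[(1)·(-1)·(-2)] = 135/16
L_2(13/2) = (9/2)·(7/2)·(3/2)/[(2)·(1)·(-1)] = -189/16
L_3(13/2) = (9/2)·(7/2)·(5/2)/[(3)·(2)·(1)] = 105/16
Sum: 6·(-35/16) + 3·(135/16) + (-12)·(-189/16) + (-45)·(105/16) = -1131/8

-1131/8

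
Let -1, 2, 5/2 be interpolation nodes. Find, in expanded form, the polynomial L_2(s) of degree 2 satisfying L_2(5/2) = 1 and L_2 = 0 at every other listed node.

L_2(s) = (s + 1)(s - 2) / [(7/2)·(1/2)]
       = (s^2 - s - 2) / (7/4)

L_2(s) = (4/7)s^2 - (4/7)s - 8/7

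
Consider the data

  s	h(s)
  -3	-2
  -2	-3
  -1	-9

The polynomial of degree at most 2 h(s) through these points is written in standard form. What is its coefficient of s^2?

Build the Lagrange basis polynomials:
L_0(s) = (s + 2)(s + 1) / [2] = (1/2)s^2 + (3/2)s + 1
L_1(s) = (s + 3)(s + 1) / [-1] = -s^2 - 4s - 3
L_2(s) = (s + 3)(s + 2) / [2] = (1/2)s^2 + (5/2)s + 3
h(s) = (-2)·L_0 + (-3)·L_1 + (-9)·L_2
Only the coefficient of s^2 is needed; take it from each L_i and combine:
(-2)·(1/2) + (-3)·(-1) + (-9)·(1/2) = -5/2

-5/2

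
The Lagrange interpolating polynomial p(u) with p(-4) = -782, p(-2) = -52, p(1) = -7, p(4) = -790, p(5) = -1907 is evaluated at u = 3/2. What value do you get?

-335/16

L_0(3/2) = (7/2)·(1/2)·(-5/2)·(-7/2)/[(-2)·(-5)·(-8)·(-9)] = 49/2304
L_1(3/2) = (11/2)·(1/2)·(-5/2)·(-7/2)/[(2)·(-3)·(-6)·(-7)] = -55/576
L_2(3/2) = (11/2)·(7/2)·(-5/2)·(-7/2)/[(5)·(3)·(-3)·(-4)] = 539/576
L_3(3/2) = (11/2)·(7/2)·(1/2)·(-7/2)/[(8)·(6)·(3)·(-1)] = 539/2304
L_4(3/2) = (11/2)·(7/2)·(1/2)·(-5/2)/[(9)·(7)·(4)·(1)] = -55/576
Sum: (-782)·(49/2304) + (-52)·(-55/576) + (-7)·(539/576) + (-790)·(539/2304) + (-1907)·(-55/576) = -335/16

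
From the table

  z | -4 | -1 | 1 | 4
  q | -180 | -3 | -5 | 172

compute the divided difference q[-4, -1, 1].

q[-4,-1] = (-3 - (-180)) / (-1 - (-4)) = 59
q[-1,1] = (-5 - (-3)) / (1 - (-1)) = -1
q[-4,-1,1] = (-1 - 59) / (1 - (-4)) = -12

-12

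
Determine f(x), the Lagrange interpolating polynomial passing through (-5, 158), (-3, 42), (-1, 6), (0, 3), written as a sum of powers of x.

f(x) = -x^3 + x^2 - x + 3

L_0(x) = (x + 3)(x + 1)x / [-40] = -(1/40)x^3 - (1/10)x^2 - (3/40)x
L_1(x) = (x + 5)(x + 1)x / [12] = (1/12)x^3 + (1/2)x^2 + (5/12)x
L_2(x) = (x + 5)(x + 3)x / [-8] = -(1/8)x^3 - x^2 - (15/8)x
L_3(x) = (x + 5)(x + 3)(x + 1) / [15] = (1/15)x^3 + (3/5)x^2 + (23/15)x + 1
f(x) = 158·L_0 + 42·L_1 + 6·L_2 + 3·L_3
  158·L_0(x) = -(79/20)x^3 - (79/5)x^2 - (237/20)x
  42·L_1(x) = (7/2)x^3 + 21x^2 + (35/2)x
  6·L_2(x) = -(3/4)x^3 - 6x^2 - (45/4)x
  3·L_3(x) = (1/5)x^3 + (9/5)x^2 + (23/5)x + 3
Adding term by term: -x^3 + x^2 - x + 3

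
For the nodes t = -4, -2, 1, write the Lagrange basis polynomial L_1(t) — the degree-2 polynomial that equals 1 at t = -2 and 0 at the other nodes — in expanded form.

L_1(t) = -(1/6)t^2 - (1/2)t + 2/3

L_1(t) = (t + 4)(t - 1) / [(2)·(-3)]
       = (t^2 + 3t - 4) / (-6)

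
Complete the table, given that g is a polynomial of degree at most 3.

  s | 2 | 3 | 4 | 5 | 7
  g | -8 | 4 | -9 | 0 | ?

The 4 known values determine g uniquely (degree ≤ 3).
L_0(7) = (4)·(3)·(2)/[(-1)·(-2)·(-3)] = -4
L_1(7) = (5)·(3)·(2)/[(1)·(-1)·(-2)] = 15
L_2(7) = (5)·(4)·(2)/[(2)·(1)·(-1)] = -20
L_3(7) = (5)·(4)·(3)/[(3)·(2)·(1)] = 10
Sum: (-8)·(-4) + 4·(15) + (-9)·(-20) + 0 = 272

272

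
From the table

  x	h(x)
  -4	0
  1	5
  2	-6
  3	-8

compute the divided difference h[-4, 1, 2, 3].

h[-4,1] = (5 - 0) / (1 - (-4)) = 1
h[1,2] = (-6 - 5) / (2 - 1) = -11
h[2,3] = (-8 - (-6)) / (3 - 2) = -2
h[-4,1,2] = (-11 - 1) / (2 - (-4)) = -2
h[1,2,3] = (-2 - (-11)) / (3 - 1) = 9/2
h[-4,1,2,3] = (9/2 - (-2)) / (3 - (-4)) = 13/14

13/14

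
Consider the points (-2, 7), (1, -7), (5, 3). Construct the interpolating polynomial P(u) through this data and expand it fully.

L_0(u) = (u - 1)(u - 5) / [21] = (1/21)u^2 - (2/7)u + 5/21
L_1(u) = (u + 2)(u - 5) / [-12] = -(1/12)u^2 + (1/4)u + 5/6
L_2(u) = (u + 2)(u - 1) / [28] = (1/28)u^2 + (1/28)u - 1/14
P(u) = 7·L_0 + (-7)·L_1 + 3·L_2
  7·L_0(u) = (1/3)u^2 - 2u + 5/3
  (-7)·L_1(u) = (7/12)u^2 - (7/4)u - 35/6
  3·L_2(u) = (3/28)u^2 + (3/28)u - 3/14
Adding term by term: (43/42)u^2 - (51/14)u - 92/21

P(u) = (43/42)u^2 - (51/14)u - 92/21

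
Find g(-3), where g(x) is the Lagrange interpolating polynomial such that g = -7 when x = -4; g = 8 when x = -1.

-2

L_0(-3) = (-2)/[(-3)] = 2/3
L_1(-3) = (1)/[(3)] = 1/3
Sum: (-7)·(2/3) + 8·(1/3) = -2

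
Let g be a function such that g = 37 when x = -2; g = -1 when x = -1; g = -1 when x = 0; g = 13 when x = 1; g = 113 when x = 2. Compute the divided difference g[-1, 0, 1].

7

g[-1,0] = (-1 - (-1)) / (0 - (-1)) = 0
g[0,1] = (13 - (-1)) / (1 - 0) = 14
g[-1,0,1] = (14 - 0) / (1 - (-1)) = 7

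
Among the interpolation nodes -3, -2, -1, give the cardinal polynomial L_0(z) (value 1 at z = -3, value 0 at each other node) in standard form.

L_0(z) = (z + 2)(z + 1) / [(-1)·(-2)]
       = (z^2 + 3z + 2) / (2)

L_0(z) = (1/2)z^2 + (3/2)z + 1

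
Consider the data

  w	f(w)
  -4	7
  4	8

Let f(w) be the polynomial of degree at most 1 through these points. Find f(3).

63/8

L_0(3) = (-1)/[(-8)] = 1/8
L_1(3) = (7)/[(8)] = 7/8
Sum: 7·(1/8) + 8·(7/8) = 63/8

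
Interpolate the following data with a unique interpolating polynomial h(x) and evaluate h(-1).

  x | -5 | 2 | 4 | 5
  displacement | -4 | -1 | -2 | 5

102/7

Evaluate each Lagrange basis at x = -1:
L_0(-1) = (-3)·(-5)·(-6)/[(-7)·(-9)·(-10)] = 1/7
L_1(-1) = (4)·(-5)·(-6)/[(7)·(-2)·(-3)] = 20/7
L_2(-1) = (4)·(-3)·(-6)/[(9)·(2)·(-1)] = -4
L_3(-1) = (4)·(-3)·(-5)/[(10)·(3)·(1)] = 2
Sum: (-4)·(1/7) + (-1)·(20/7) + (-2)·(-4) + 5·(2) = 102/7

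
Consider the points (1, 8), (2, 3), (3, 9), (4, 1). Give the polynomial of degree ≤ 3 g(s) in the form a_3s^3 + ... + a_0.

g(s) = -(25/6)s^3 + (61/2)s^2 - (202/3)s + 49

Newton's divided differences:
g[1,2] = (3 - 8) / (2 - 1) = -5
g[2,3] = (9 - 3) / (3 - 2) = 6
g[3,4] = (1 - 9) / (4 - 3) = -8
g[1,2,3] = (6 - (-5)) / (3 - 1) = 11/2
g[2,3,4] = (-8 - 6) / (4 - 2) = -7
g[1,2,3,4] = (-7 - 11/2) / (4 - 1) = -25/6
g(s) = 8 + (-5)·(s - 1) + (11/2)·(s - 1)(s - 2) + (-25/6)·(s - 1)(s - 2)(s - 3)
Expanding: g(s) = -(25/6)s^3 + (61/2)s^2 - (202/3)s + 49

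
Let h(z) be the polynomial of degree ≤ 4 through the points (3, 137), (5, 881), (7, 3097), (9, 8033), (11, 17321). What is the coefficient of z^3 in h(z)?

2

L_0(z) = (z - 5)(z - 7)(z - 9)(z - 11) / [384] = (1/384)z^4 - (1/12)z^3 + (187/192)z^2 - (59/12)z + 1155/128
L_1(z) = (z - 3)(z - 7)(z - 9)(z - 11) / [-96] = -(1/96)z^4 + (5/16)z^3 - (10/3)z^2 + (235/16)z - 693/32
L_2(z) = (z - 3)(z - 5)(z - 9)(z - 11) / [64] = (1/64)z^4 - (7/16)z^3 + (137/32)z^2 - (273/16)z + 1485/64
L_3(z) = (z - 3)(z - 5)(z - 7)(z - 11) / [-96] = -(1/96)z^4 + (13/48)z^3 - (59/24)z^2 + (443/48)z - 385/32
L_4(z) = (z - 3)(z - 5)(z - 7)(z - 9) / [384] = (1/384)z^4 - (1/16)z^3 + (103/192)z^2 - (31/16)z + 315/128
h(z) = 137·L_0 + 881·L_1 + 3097·L_2 + 8033·L_3 + 17321·L_4
Only the coefficient of z^3 is needed; take it from each L_i and combine:
137·(-1/12) + 881·(5/16) + 3097·(-7/16) + 8033·(13/48) + 17321·(-1/16) = 2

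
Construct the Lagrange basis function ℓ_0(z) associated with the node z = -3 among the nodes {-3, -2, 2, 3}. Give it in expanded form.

ℓ_0(z) = -(1/30)z^3 + (1/10)z^2 + (2/15)z - 2/5

ℓ_0(z) = (z + 2)(z - 2)(z - 3) / [(-1)·(-5)·(-6)]
       = (z^3 - 3z^2 - 4z + 12) / (-30)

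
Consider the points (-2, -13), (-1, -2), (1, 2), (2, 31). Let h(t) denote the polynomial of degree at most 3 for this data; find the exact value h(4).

233

L_0(4) = (5)·(3)·(2)/[(-1)·(-3)·(-4)] = -5/2
L_1(4) = (6)·(3)·(2)/[(1)·(-2)·(-3)] = 6
L_2(4) = (6)·(5)·(2)/[(3)·(2)·(-1)] = -10
L_3(4) = (6)·(5)·(3)/[(4)·(3)·(1)] = 15/2
Sum: (-13)·(-5/2) + (-2)·(6) + 2·(-10) + 31·(15/2) = 233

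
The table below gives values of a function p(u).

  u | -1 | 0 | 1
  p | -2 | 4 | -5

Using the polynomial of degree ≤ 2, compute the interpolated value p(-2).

Evaluate each Lagrange basis at u = -2:
L_0(-2) = (-2)·(-3)/[(-1)·(-2)] = 3
L_1(-2) = (-1)·(-3)/[(1)·(-1)] = -3
L_2(-2) = (-1)·(-2)/[(2)·(1)] = 1
Sum: (-2)·(3) + 4·(-3) + (-5)·(1) = -23

-23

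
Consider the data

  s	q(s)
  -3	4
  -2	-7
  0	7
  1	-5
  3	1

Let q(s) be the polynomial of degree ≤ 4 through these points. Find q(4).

Evaluate each Lagrange basis at s = 4:
L_0(4) = (6)·(4)·(3)·(1)/[(-1)·(-3)·(-4)·(-6)] = 1
L_1(4) = (7)·(4)·(3)·(1)/[(1)·(-2)·(-3)·(-5)] = -14/5
L_2(4) = (7)·(6)·(3)·(1)/[(3)·(2)·(-1)·(-3)] = 7
L_3(4) = (7)·(6)·(4)·(1)/[(4)·(3)·(1)·(-2)] = -7
L_4(4) = (7)·(6)·(4)·(3)/[(6)·(5)·(3)·(2)] = 14/5
Sum: 4·(1) + (-7)·(-14/5) + 7·(7) + (-5)·(-7) + 1·(14/5) = 552/5

552/5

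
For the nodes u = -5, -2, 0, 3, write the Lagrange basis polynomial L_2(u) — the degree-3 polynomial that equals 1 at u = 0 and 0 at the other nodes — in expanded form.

L_2(u) = (u + 5)(u + 2)(u - 3) / [(5)·(2)·(-3)]
       = (u^3 + 4u^2 - 11u - 30) / (-30)

L_2(u) = -(1/30)u^3 - (2/15)u^2 + (11/30)u + 1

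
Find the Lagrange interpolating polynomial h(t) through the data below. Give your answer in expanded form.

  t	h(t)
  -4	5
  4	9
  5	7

Build the Lagrange basis polynomials:
L_0(t) = (t - 4)(t - 5) / [72] = (1/72)t^2 - (1/8)t + 5/18
L_1(t) = (t + 4)(t - 5) / [-8] = -(1/8)t^2 + (1/8)t + 5/2
L_2(t) = (t + 4)(t - 4) / [9] = (1/9)t^2 - 16/9
h(t) = 5·L_0 + 9·L_1 + 7·L_2
  5·L_0(t) = (5/72)t^2 - (5/8)t + 25/18
  9·L_1(t) = -(9/8)t^2 + (9/8)t + 45/2
  7·L_2(t) = (7/9)t^2 - 112/9
Adding term by term: -(5/18)t^2 + (1/2)t + 103/9

h(t) = -(5/18)t^2 + (1/2)t + 103/9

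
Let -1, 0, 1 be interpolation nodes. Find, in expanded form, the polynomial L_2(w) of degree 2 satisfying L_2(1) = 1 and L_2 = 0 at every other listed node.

L_2(w) = (w + 1)w / [(2)·(1)]
       = (w^2 + w) / (2)

L_2(w) = (1/2)w^2 + (1/2)w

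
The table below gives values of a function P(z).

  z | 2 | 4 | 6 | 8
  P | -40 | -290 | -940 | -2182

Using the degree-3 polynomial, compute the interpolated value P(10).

Evaluate each Lagrange basis at z = 10:
L_0(10) = (6)·(4)·(2)/[(-2)·(-4)·(-6)] = -1
L_1(10) = (8)·(4)·(2)/[(2)·(-2)·(-4)] = 4
L_2(10) = (8)·(6)·(2)/[(4)·(2)·(-2)] = -6
L_3(10) = (8)·(6)·(4)/[(6)·(4)·(2)] = 4
Sum: (-40)·(-1) + (-290)·(4) + (-940)·(-6) + (-2182)·(4) = -4208

-4208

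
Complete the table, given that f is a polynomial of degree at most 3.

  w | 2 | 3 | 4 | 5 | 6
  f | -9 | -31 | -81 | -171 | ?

-313

The 4 known values determine f uniquely (degree ≤ 3).
L_0(6) = (3)·(2)·(1)/[(-1)·(-2)·(-3)] = -1
L_1(6) = (4)·(2)·(1)/[(1)·(-1)·(-2)] = 4
L_2(6) = (4)·(3)·(1)/[(2)·(1)·(-1)] = -6
L_3(6) = (4)·(3)·(2)/[(3)·(2)·(1)] = 4
Sum: (-9)·(-1) + (-31)·(4) + (-81)·(-6) + (-171)·(4) = -313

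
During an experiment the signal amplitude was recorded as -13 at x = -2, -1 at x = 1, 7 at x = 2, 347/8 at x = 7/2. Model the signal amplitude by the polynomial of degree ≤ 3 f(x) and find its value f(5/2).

121/8

Evaluate each Lagrange basis at x = 5/2:
L_0(5/2) = (3/2)·(1/2)·(-1)/[(-3)·(-4)·(-11/2)] = 1/88
L_1(5/2) = (9/2)·(1/2)·(-1)/[(3)·(-1)·(-5/2)] = -3/10
L_2(5/2) = (9/2)·(3/2)·(-1)/[(4)·(1)·(-3/2)] = 9/8
L_3(5/2) = (9/2)·(3/2)·(1/2)/[(11/2)·(5/2)·(3/2)] = 9/55
Sum: (-13)·(1/88) + (-1)·(-3/10) + 7·(9/8) + 347/8·(9/55) = 121/8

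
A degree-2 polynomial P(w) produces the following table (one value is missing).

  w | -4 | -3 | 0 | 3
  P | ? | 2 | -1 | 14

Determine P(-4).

The 3 known values determine P uniquely (degree ≤ 2).
Evaluate each Lagrange basis at w = -4:
L_0(-4) = (-4)·(-7)/[(-3)·(-6)] = 14/9
L_1(-4) = (-1)·(-7)/[(3)·(-3)] = -7/9
L_2(-4) = (-1)·(-4)/[(6)·(3)] = 2/9
Sum: 2·(14/9) + (-1)·(-7/9) + 14·(2/9) = 7

7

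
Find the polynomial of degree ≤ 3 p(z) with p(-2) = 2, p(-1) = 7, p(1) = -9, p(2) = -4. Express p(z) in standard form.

L_0(z) = (z + 1)(z - 1)(z - 2) / [-12] = -(1/12)z^3 + (1/6)z^2 + (1/12)z - 1/6
L_1(z) = (z + 2)(z - 1)(z - 2) / [6] = (1/6)z^3 - (1/6)z^2 - (2/3)z + 2/3
L_2(z) = (z + 2)(z + 1)(z - 2) / [-6] = -(1/6)z^3 - (1/6)z^2 + (2/3)z + 2/3
L_3(z) = (z + 2)(z + 1)(z - 1) / [12] = (1/12)z^3 + (1/6)z^2 - (1/12)z - 1/6
p(z) = 2·L_0 + 7·L_1 + (-9)·L_2 + (-4)·L_3
  2·L_0(z) = -(1/6)z^3 + (1/3)z^2 + (1/6)z - 1/3
  7·L_1(z) = (7/6)z^3 - (7/6)z^2 - (14/3)z + 14/3
  (-9)·L_2(z) = (3/2)z^3 + (3/2)z^2 - 6z - 6
  (-4)·L_3(z) = -(1/3)z^3 - (2/3)z^2 + (1/3)z + 2/3
Adding term by term: (13/6)z^3 - (61/6)z - 1

p(z) = (13/6)z^3 - (61/6)z - 1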